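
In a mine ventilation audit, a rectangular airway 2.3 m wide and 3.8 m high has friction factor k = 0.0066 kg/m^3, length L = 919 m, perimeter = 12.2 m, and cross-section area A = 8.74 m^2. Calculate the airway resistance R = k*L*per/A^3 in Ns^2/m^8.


Compute the numerator:
k * L * per = 0.0066 * 919 * 12.2
= 73.99788
Compute the denominator:
A^3 = 8.74^3 = 667.627624
Resistance:
R = 73.99788 / 667.627624
= 0.1108 Ns^2/m^8

0.1108 Ns^2/m^8


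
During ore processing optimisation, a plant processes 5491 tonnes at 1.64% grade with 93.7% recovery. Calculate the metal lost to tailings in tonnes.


5.6733 tonnes

Total metal in feed:
= 5491 * 1.64 / 100 = 90.0524 tonnes
Metal recovered:
= 90.0524 * 93.7 / 100 = 84.3790988 tonnes
Metal lost to tailings:
= 90.0524 - 84.3790988
= 5.6733 tonnes


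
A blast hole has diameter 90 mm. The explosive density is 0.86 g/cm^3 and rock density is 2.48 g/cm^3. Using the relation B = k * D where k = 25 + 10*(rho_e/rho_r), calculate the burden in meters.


First, compute k:
rho_e / rho_r = 0.86 / 2.48 = 0.3467741935
k = 25 + 10 * 0.3467741935 = 28.46774194
Then, compute burden:
B = k * D / 1000 = 28.46774194 * 90 / 1000
= 2562.096774 / 1000
= 2.5621 m

2.5621 m


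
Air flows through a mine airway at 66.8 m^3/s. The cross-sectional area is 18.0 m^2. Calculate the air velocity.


Velocity = flow rate / cross-sectional area
= 66.8 / 18.0
= 3.7111 m/s

3.7111 m/s


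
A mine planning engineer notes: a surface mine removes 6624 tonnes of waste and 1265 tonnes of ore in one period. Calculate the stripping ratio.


Stripping ratio = waste tonnage / ore tonnage
= 6624 / 1265
= 5.2364

5.2364


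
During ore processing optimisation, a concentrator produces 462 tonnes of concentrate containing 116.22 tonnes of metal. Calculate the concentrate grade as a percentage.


25.1558%

Grade = (metal in concentrate / concentrate mass) * 100
= (116.22 / 462) * 100
= 0.2515584416 * 100
= 25.1558%


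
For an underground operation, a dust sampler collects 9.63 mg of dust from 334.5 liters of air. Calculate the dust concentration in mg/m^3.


28.7892 mg/m^3

Convert liters to m^3: 1 m^3 = 1000 L
Concentration = mass / volume * 1000
= 9.63 / 334.5 * 1000
= 0.02878923767 * 1000
= 28.7892 mg/m^3


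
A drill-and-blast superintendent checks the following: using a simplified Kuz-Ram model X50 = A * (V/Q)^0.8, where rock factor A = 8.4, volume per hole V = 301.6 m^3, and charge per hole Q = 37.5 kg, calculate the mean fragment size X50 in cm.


Compute V/Q:
V/Q = 301.6 / 37.5 = 8.042666667
Raise to the power 0.8:
(V/Q)^0.8 = 8.042666667^0.8 = 5.30053926
Multiply by A:
X50 = 8.4 * 5.30053926
= 44.5245 cm

44.5245 cm


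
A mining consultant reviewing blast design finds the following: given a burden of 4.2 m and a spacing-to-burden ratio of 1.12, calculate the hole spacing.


4.704 m

Spacing = burden * ratio
= 4.2 * 1.12
= 4.704 m


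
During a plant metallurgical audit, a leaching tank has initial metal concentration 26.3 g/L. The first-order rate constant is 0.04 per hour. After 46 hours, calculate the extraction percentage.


84.1183%

Compute the exponent:
-k * t = -0.04 * 46 = -1.84
Remaining concentration:
C = 26.3 * exp(-1.84)
= 26.3 * 0.1588174261
= 4.176898307 g/L
Extracted = 26.3 - 4.176898307 = 22.12310169 g/L
Extraction % = 22.12310169 / 26.3 * 100
= 84.1183%


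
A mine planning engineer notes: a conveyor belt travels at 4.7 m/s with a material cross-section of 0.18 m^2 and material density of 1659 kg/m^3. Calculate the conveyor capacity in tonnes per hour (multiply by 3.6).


Volumetric flow = speed * area
= 4.7 * 0.18 = 0.846 m^3/s
Mass flow = volumetric * density
= 0.846 * 1659 = 1403.514 kg/s
Convert to t/h: multiply by 3.6
Capacity = 1403.514 * 3.6
= 5052.6504 t/h

5052.6504 t/h


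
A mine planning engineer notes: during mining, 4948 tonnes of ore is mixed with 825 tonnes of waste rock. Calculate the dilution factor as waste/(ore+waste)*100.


Total material = ore + waste
= 4948 + 825 = 5773 tonnes
Dilution = waste / total * 100
= 825 / 5773 * 100
= 0.1429066343 * 100
= 14.2907%

14.2907%


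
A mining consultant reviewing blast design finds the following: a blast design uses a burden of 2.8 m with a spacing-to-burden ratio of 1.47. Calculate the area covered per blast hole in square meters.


11.5248 m^2

First, find the spacing:
Spacing = burden * ratio = 2.8 * 1.47
= 4.116 m
Then, calculate the area:
Area = burden * spacing = 2.8 * 4.116
= 11.5248 m^2


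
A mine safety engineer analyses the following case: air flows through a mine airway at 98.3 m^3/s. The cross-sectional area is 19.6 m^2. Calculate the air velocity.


Velocity = flow rate / cross-sectional area
= 98.3 / 19.6
= 5.0153 m/s

5.0153 m/s


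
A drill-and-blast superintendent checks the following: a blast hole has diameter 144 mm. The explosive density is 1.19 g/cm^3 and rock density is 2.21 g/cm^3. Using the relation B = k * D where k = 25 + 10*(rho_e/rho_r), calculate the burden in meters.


First, compute k:
rho_e / rho_r = 1.19 / 2.21 = 0.5384615385
k = 25 + 10 * 0.5384615385 = 30.38461538
Then, compute burden:
B = k * D / 1000 = 30.38461538 * 144 / 1000
= 4375.384615 / 1000
= 4.3754 m

4.3754 m


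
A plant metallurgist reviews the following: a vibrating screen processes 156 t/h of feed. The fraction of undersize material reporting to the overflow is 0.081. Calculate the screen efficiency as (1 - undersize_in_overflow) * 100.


91.9%

Screen efficiency = (1 - fraction of undersize in overflow) * 100
= (1 - 0.081) * 100
= 0.919 * 100
= 91.9%


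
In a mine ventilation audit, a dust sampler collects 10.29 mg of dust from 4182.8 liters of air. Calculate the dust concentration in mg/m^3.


2.4601 mg/m^3

Convert liters to m^3: 1 m^3 = 1000 L
Concentration = mass / volume * 1000
= 10.29 / 4182.8 * 1000
= 0.002460074591 * 1000
= 2.4601 mg/m^3


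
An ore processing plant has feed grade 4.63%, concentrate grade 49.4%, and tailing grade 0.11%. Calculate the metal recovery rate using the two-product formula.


97.8421%

Using the two-product formula:
R = 100 * c * (f - t) / (f * (c - t))
Numerator = 100 * 49.4 * (4.63 - 0.11)
= 100 * 49.4 * 4.52
= 22328.8
Denominator = 4.63 * (49.4 - 0.11)
= 4.63 * 49.29
= 228.2127
R = 22328.8 / 228.2127
= 97.8421%


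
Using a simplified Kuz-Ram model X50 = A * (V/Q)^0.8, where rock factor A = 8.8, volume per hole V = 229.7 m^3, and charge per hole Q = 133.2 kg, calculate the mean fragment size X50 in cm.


Compute V/Q:
V/Q = 229.7 / 133.2 = 1.724474474
Raise to the power 0.8:
(V/Q)^0.8 = 1.724474474^0.8 = 1.546412731
Multiply by A:
X50 = 8.8 * 1.546412731
= 13.6084 cm

13.6084 cm


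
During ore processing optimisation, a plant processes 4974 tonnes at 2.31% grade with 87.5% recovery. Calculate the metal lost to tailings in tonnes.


Total metal in feed:
= 4974 * 2.31 / 100 = 114.8994 tonnes
Metal recovered:
= 114.8994 * 87.5 / 100 = 100.536975 tonnes
Metal lost to tailings:
= 114.8994 - 100.536975
= 14.3624 tonnes

14.3624 tonnes


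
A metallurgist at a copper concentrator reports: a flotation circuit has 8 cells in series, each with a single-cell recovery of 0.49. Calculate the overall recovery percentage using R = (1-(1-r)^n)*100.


99.5423%

Complement of single-cell recovery:
1 - r = 1 - 0.49 = 0.51
Raise to power n:
(1 - r)^8 = 0.51^8 = 0.004576794457
Overall recovery:
R = (1 - 0.004576794457) * 100
= 99.5423%


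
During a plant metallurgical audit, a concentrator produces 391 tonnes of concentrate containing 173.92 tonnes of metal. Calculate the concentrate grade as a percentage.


44.4808%

Grade = (metal in concentrate / concentrate mass) * 100
= (173.92 / 391) * 100
= 0.4448081841 * 100
= 44.4808%


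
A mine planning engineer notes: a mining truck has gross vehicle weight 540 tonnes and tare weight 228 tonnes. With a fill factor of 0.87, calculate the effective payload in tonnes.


Maximum payload = gross - tare
= 540 - 228 = 312 tonnes
Effective payload = max payload * fill factor
= 312 * 0.87
= 271.44 tonnes

271.44 tonnes


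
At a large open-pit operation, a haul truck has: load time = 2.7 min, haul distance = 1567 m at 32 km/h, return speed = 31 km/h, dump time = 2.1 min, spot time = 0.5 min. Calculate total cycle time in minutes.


11.271 min

Convert haul speed to m/min: 32 * 1000/60 = 533.3333333 m/min
Haul time = 1567 / 533.3333333 = 2.938125 min
Convert return speed to m/min: 31 * 1000/60 = 516.6666667 m/min
Return time = 1567 / 516.6666667 = 3.032903226 min
Total cycle time:
= 2.7 + 2.938125 + 2.1 + 3.032903226 + 0.5
= 11.271 min


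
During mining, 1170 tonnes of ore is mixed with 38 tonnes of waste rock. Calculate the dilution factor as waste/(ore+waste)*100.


Total material = ore + waste
= 1170 + 38 = 1208 tonnes
Dilution = waste / total * 100
= 38 / 1208 * 100
= 0.03145695364 * 100
= 3.1457%

3.1457%


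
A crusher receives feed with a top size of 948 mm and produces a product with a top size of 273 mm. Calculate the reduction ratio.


Reduction ratio = feed size / product size
= 948 / 273
= 3.4725

3.4725


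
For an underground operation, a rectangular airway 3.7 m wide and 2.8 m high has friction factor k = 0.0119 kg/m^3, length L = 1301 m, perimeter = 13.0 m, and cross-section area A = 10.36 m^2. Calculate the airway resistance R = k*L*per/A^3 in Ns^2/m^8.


0.181 Ns^2/m^8

Compute the numerator:
k * L * per = 0.0119 * 1301 * 13.0
= 201.2647
Compute the denominator:
A^3 = 10.36^3 = 1111.934656
Resistance:
R = 201.2647 / 1111.934656
= 0.181 Ns^2/m^8


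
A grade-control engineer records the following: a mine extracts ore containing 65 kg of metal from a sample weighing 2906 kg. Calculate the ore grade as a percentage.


Ore grade = (metal mass / ore mass) * 100
= (65 / 2906) * 100
= 0.02236751549 * 100
= 2.2368%

2.2368%


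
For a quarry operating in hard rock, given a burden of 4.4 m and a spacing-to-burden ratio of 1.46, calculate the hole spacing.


Spacing = burden * ratio
= 4.4 * 1.46
= 6.424 m

6.424 m


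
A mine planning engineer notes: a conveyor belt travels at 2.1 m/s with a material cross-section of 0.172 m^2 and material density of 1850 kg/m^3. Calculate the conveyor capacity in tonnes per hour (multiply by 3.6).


2405.592 t/h

Volumetric flow = speed * area
= 2.1 * 0.172 = 0.3612 m^3/s
Mass flow = volumetric * density
= 0.3612 * 1850 = 668.22 kg/s
Convert to t/h: multiply by 3.6
Capacity = 668.22 * 3.6
= 2405.592 t/h


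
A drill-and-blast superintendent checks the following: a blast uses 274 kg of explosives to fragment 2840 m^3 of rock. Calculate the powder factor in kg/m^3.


Powder factor = explosive mass / rock volume
= 274 / 2840
= 0.0965 kg/m^3

0.0965 kg/m^3


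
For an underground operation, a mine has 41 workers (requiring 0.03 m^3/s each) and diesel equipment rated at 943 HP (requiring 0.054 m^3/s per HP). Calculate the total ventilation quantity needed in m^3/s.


52.152 m^3/s

Airflow for workers:
Q_people = 41 * 0.03 = 1.23 m^3/s
Airflow for diesel equipment:
Q_diesel = 943 * 0.054 = 50.922 m^3/s
Total ventilation:
Q_total = 1.23 + 50.922
= 52.152 m^3/s


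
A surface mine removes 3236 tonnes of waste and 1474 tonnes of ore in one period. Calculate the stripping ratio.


Stripping ratio = waste tonnage / ore tonnage
= 3236 / 1474
= 2.1954

2.1954


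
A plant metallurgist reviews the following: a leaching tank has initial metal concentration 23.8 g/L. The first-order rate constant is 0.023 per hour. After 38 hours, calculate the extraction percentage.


58.2721%

Compute the exponent:
-k * t = -0.023 * 38 = -0.874
Remaining concentration:
C = 23.8 * exp(-0.874)
= 23.8 * 0.4172790902
= 9.931242347 g/L
Extracted = 23.8 - 9.931242347 = 13.86875765 g/L
Extraction % = 13.86875765 / 23.8 * 100
= 58.2721%


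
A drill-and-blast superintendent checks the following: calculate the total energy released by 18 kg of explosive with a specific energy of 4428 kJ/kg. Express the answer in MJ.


79.704 MJ

Energy = mass * specific_energy / 1000
= 18 * 4428 / 1000
= 79704 / 1000
= 79.704 MJ


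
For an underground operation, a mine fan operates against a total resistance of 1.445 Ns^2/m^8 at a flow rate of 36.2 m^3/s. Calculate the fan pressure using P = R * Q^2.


1893.5858 Pa

Compute Q^2:
Q^2 = 36.2^2 = 1310.44
Compute pressure:
P = R * Q^2 = 1.445 * 1310.44
= 1893.5858 Pa


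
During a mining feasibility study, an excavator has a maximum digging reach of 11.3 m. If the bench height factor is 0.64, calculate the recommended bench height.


Bench height = reach * factor
= 11.3 * 0.64
= 7.232 m

7.232 m


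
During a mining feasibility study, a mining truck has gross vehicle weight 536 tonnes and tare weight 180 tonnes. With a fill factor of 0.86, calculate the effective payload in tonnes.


Maximum payload = gross - tare
= 536 - 180 = 356 tonnes
Effective payload = max payload * fill factor
= 356 * 0.86
= 306.16 tonnes

306.16 tonnes


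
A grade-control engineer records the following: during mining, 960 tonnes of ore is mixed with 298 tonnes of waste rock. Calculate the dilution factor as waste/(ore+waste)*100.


Total material = ore + waste
= 960 + 298 = 1258 tonnes
Dilution = waste / total * 100
= 298 / 1258 * 100
= 0.2368839428 * 100
= 23.6884%

23.6884%


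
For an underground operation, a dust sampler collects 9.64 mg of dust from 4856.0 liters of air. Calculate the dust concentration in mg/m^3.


Convert liters to m^3: 1 m^3 = 1000 L
Concentration = mass / volume * 1000
= 9.64 / 4856.0 * 1000
= 0.001985172982 * 1000
= 1.9852 mg/m^3

1.9852 mg/m^3


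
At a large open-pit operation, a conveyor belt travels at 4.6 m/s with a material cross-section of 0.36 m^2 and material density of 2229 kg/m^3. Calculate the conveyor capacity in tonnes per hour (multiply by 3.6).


Volumetric flow = speed * area
= 4.6 * 0.36 = 1.656 m^3/s
Mass flow = volumetric * density
= 1.656 * 2229 = 3691.224 kg/s
Convert to t/h: multiply by 3.6
Capacity = 3691.224 * 3.6
= 13288.4064 t/h

13288.4064 t/h


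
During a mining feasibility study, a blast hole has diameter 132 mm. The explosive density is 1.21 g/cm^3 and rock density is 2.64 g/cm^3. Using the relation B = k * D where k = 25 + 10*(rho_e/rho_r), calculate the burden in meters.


3.905 m

First, compute k:
rho_e / rho_r = 1.21 / 2.64 = 0.4583333333
k = 25 + 10 * 0.4583333333 = 29.58333333
Then, compute burden:
B = k * D / 1000 = 29.58333333 * 132 / 1000
= 3905 / 1000
= 3.905 m


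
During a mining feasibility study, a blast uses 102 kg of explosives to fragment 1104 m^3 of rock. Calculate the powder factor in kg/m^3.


Powder factor = explosive mass / rock volume
= 102 / 1104
= 0.0924 kg/m^3

0.0924 kg/m^3


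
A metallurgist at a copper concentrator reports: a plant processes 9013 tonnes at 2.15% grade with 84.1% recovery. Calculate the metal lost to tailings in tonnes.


30.8109 tonnes

Total metal in feed:
= 9013 * 2.15 / 100 = 193.7795 tonnes
Metal recovered:
= 193.7795 * 84.1 / 100 = 162.9685595 tonnes
Metal lost to tailings:
= 193.7795 - 162.9685595
= 30.8109 tonnes


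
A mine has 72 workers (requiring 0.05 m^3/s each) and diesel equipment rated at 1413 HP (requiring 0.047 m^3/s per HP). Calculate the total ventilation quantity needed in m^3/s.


Airflow for workers:
Q_people = 72 * 0.05 = 3.6 m^3/s
Airflow for diesel equipment:
Q_diesel = 1413 * 0.047 = 66.411 m^3/s
Total ventilation:
Q_total = 3.6 + 66.411
= 70.011 m^3/s

70.011 m^3/s


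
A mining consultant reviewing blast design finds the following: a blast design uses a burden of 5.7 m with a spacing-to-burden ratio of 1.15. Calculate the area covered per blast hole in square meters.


37.3635 m^2

First, find the spacing:
Spacing = burden * ratio = 5.7 * 1.15
= 6.555 m
Then, calculate the area:
Area = burden * spacing = 5.7 * 6.555
= 37.3635 m^2


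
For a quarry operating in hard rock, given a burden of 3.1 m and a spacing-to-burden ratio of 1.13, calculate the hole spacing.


3.503 m

Spacing = burden * ratio
= 3.1 * 1.13
= 3.503 m


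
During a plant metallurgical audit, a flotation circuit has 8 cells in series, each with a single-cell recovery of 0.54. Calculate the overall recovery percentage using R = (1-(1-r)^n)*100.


99.7995%

Complement of single-cell recovery:
1 - r = 1 - 0.54 = 0.46
Raise to power n:
(1 - r)^8 = 0.46^8 = 0.002004761223
Overall recovery:
R = (1 - 0.002004761223) * 100
= 99.7995%


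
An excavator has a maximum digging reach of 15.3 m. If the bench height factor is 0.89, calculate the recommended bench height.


13.617 m

Bench height = reach * factor
= 15.3 * 0.89
= 13.617 m


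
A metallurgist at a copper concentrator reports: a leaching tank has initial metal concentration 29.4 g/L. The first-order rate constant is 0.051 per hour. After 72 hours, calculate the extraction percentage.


97.4574%

Compute the exponent:
-k * t = -0.051 * 72 = -3.672
Remaining concentration:
C = 29.4 * exp(-3.672)
= 29.4 * 0.02542556793
= 0.747511697 g/L
Extracted = 29.4 - 0.747511697 = 28.6524883 g/L
Extraction % = 28.6524883 / 29.4 * 100
= 97.4574%


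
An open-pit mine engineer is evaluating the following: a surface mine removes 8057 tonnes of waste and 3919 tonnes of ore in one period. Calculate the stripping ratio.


2.0559

Stripping ratio = waste tonnage / ore tonnage
= 8057 / 3919
= 2.0559


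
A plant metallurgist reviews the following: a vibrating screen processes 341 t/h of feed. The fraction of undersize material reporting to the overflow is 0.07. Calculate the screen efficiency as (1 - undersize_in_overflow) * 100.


Screen efficiency = (1 - fraction of undersize in overflow) * 100
= (1 - 0.07) * 100
= 0.93 * 100
= 93.0%

93.0%


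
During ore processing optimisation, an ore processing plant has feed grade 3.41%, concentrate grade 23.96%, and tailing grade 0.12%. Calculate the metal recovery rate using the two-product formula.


96.9666%

Using the two-product formula:
R = 100 * c * (f - t) / (f * (c - t))
Numerator = 100 * 23.96 * (3.41 - 0.12)
= 100 * 23.96 * 3.29
= 7882.84
Denominator = 3.41 * (23.96 - 0.12)
= 3.41 * 23.84
= 81.2944
R = 7882.84 / 81.2944
= 96.9666%


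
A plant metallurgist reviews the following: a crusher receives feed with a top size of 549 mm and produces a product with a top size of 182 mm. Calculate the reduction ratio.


Reduction ratio = feed size / product size
= 549 / 182
= 3.0165

3.0165


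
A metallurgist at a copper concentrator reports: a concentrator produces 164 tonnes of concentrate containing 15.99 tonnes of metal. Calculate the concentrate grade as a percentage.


Grade = (metal in concentrate / concentrate mass) * 100
= (15.99 / 164) * 100
= 0.0975 * 100
= 9.75%

9.75%


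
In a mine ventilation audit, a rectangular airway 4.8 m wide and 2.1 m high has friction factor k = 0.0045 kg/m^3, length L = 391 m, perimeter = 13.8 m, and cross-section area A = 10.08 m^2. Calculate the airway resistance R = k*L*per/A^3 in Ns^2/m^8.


Compute the numerator:
k * L * per = 0.0045 * 391 * 13.8
= 24.2811
Compute the denominator:
A^3 = 10.08^3 = 1024.192512
Resistance:
R = 24.2811 / 1024.192512
= 0.0237 Ns^2/m^8

0.0237 Ns^2/m^8


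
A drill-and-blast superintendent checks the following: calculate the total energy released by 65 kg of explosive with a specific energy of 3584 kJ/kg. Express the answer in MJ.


Energy = mass * specific_energy / 1000
= 65 * 3584 / 1000
= 232960 / 1000
= 232.96 MJ

232.96 MJ


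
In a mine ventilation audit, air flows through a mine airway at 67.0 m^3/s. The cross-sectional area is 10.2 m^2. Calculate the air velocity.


6.5686 m/s

Velocity = flow rate / cross-sectional area
= 67.0 / 10.2
= 6.5686 m/s


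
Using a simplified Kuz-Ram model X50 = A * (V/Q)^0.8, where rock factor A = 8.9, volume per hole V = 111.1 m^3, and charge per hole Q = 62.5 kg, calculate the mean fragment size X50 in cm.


Compute V/Q:
V/Q = 111.1 / 62.5 = 1.7776
Raise to the power 0.8:
(V/Q)^0.8 = 1.7776^0.8 = 1.584408754
Multiply by A:
X50 = 8.9 * 1.584408754
= 14.1012 cm

14.1012 cm


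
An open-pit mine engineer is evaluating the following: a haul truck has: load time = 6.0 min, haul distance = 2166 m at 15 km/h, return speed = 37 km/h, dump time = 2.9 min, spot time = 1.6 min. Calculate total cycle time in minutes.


Convert haul speed to m/min: 15 * 1000/60 = 250 m/min
Haul time = 2166 / 250 = 8.664 min
Convert return speed to m/min: 37 * 1000/60 = 616.6666667 m/min
Return time = 2166 / 616.6666667 = 3.512432432 min
Total cycle time:
= 6.0 + 8.664 + 2.9 + 3.512432432 + 1.6
= 22.6764 min

22.6764 min


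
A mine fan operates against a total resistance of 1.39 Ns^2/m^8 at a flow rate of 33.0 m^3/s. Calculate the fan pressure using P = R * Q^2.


Compute Q^2:
Q^2 = 33.0^2 = 1089.0
Compute pressure:
P = R * Q^2 = 1.39 * 1089.0
= 1513.71 Pa

1513.71 Pa


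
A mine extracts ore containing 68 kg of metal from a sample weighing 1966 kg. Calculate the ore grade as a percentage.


Ore grade = (metal mass / ore mass) * 100
= (68 / 1966) * 100
= 0.03458799593 * 100
= 3.4588%

3.4588%


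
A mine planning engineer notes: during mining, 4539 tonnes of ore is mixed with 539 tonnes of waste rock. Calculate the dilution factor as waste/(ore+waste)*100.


10.6144%

Total material = ore + waste
= 4539 + 539 = 5078 tonnes
Dilution = waste / total * 100
= 539 / 5078 * 100
= 0.1061441512 * 100
= 10.6144%


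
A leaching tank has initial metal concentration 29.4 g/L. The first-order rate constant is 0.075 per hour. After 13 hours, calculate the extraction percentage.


62.2808%

Compute the exponent:
-k * t = -0.075 * 13 = -0.975
Remaining concentration:
C = 29.4 * exp(-0.975)
= 29.4 * 0.3771923536
= 11.08945519 g/L
Extracted = 29.4 - 11.08945519 = 18.31054481 g/L
Extraction % = 18.31054481 / 29.4 * 100
= 62.2808%


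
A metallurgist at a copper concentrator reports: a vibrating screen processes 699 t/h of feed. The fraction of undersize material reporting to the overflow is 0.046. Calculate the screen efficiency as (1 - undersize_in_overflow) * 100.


95.4%

Screen efficiency = (1 - fraction of undersize in overflow) * 100
= (1 - 0.046) * 100
= 0.954 * 100
= 95.4%


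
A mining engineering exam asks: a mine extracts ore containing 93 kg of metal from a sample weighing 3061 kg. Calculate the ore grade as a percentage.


3.0382%

Ore grade = (metal mass / ore mass) * 100
= (93 / 3061) * 100
= 0.03038222803 * 100
= 3.0382%


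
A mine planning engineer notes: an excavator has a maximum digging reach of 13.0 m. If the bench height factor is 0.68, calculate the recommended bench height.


8.84 m

Bench height = reach * factor
= 13.0 * 0.68
= 8.84 m


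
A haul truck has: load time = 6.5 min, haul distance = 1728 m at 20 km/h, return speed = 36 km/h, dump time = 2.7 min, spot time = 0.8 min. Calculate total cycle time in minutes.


Convert haul speed to m/min: 20 * 1000/60 = 333.3333333 m/min
Haul time = 1728 / 333.3333333 = 5.184 min
Convert return speed to m/min: 36 * 1000/60 = 600 m/min
Return time = 1728 / 600 = 2.88 min
Total cycle time:
= 6.5 + 5.184 + 2.7 + 2.88 + 0.8
= 18.064 min

18.064 min


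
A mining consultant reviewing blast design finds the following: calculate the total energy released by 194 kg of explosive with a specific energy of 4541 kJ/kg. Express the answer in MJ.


Energy = mass * specific_energy / 1000
= 194 * 4541 / 1000
= 880954 / 1000
= 880.954 MJ

880.954 MJ


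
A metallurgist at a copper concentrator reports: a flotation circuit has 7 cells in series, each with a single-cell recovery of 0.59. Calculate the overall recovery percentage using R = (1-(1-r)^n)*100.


99.8052%

Complement of single-cell recovery:
1 - r = 1 - 0.59 = 0.41
Raise to power n:
(1 - r)^7 = 0.41^7 = 0.001947542739
Overall recovery:
R = (1 - 0.001947542739) * 100
= 99.8052%


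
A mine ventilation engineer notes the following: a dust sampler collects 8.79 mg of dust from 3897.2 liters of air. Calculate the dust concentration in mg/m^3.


2.2555 mg/m^3

Convert liters to m^3: 1 m^3 = 1000 L
Concentration = mass / volume * 1000
= 8.79 / 3897.2 * 1000
= 0.002255465462 * 1000
= 2.2555 mg/m^3


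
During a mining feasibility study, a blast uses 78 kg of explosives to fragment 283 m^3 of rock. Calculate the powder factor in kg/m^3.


Powder factor = explosive mass / rock volume
= 78 / 283
= 0.2756 kg/m^3

0.2756 kg/m^3


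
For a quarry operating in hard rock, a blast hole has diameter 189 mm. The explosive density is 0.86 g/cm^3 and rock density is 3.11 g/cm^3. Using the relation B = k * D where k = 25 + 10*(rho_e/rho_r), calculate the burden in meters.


5.2476 m

First, compute k:
rho_e / rho_r = 0.86 / 3.11 = 0.2765273312
k = 25 + 10 * 0.2765273312 = 27.76527331
Then, compute burden:
B = k * D / 1000 = 27.76527331 * 189 / 1000
= 5247.636656 / 1000
= 5.2476 m


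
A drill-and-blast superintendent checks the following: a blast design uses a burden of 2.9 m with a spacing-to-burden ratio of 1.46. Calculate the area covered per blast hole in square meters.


12.2786 m^2

First, find the spacing:
Spacing = burden * ratio = 2.9 * 1.46
= 4.234 m
Then, calculate the area:
Area = burden * spacing = 2.9 * 4.234
= 12.2786 m^2


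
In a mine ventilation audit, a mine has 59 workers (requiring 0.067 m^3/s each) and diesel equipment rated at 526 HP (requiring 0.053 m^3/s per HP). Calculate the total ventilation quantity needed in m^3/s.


31.831 m^3/s

Airflow for workers:
Q_people = 59 * 0.067 = 3.953 m^3/s
Airflow for diesel equipment:
Q_diesel = 526 * 0.053 = 27.878 m^3/s
Total ventilation:
Q_total = 3.953 + 27.878
= 31.831 m^3/s


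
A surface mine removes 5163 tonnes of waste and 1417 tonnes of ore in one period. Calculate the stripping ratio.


Stripping ratio = waste tonnage / ore tonnage
= 5163 / 1417
= 3.6436

3.6436


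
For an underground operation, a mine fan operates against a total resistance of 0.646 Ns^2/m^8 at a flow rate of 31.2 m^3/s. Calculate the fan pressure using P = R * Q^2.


Compute Q^2:
Q^2 = 31.2^2 = 973.44
Compute pressure:
P = R * Q^2 = 0.646 * 973.44
= 628.8422 Pa

628.8422 Pa


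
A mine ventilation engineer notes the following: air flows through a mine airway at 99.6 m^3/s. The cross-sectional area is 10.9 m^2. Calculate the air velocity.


9.1376 m/s

Velocity = flow rate / cross-sectional area
= 99.6 / 10.9
= 9.1376 m/s


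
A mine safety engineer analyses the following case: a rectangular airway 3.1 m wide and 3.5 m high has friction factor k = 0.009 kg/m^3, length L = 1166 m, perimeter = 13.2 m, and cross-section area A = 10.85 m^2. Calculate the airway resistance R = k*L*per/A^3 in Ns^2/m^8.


0.1084 Ns^2/m^8

Compute the numerator:
k * L * per = 0.009 * 1166 * 13.2
= 138.5208
Compute the denominator:
A^3 = 10.85^3 = 1277.289125
Resistance:
R = 138.5208 / 1277.289125
= 0.1084 Ns^2/m^8


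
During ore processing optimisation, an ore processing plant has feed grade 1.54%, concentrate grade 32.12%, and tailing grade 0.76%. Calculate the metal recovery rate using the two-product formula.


Using the two-product formula:
R = 100 * c * (f - t) / (f * (c - t))
Numerator = 100 * 32.12 * (1.54 - 0.76)
= 100 * 32.12 * 0.78
= 2505.36
Denominator = 1.54 * (32.12 - 0.76)
= 1.54 * 31.36
= 48.2944
R = 2505.36 / 48.2944
= 51.8768%

51.8768%


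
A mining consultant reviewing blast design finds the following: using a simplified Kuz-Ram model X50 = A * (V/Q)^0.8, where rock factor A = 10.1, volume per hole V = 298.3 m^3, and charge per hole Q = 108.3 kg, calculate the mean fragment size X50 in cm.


22.7165 cm

Compute V/Q:
V/Q = 298.3 / 108.3 = 2.754385965
Raise to the power 0.8:
(V/Q)^0.8 = 2.754385965^0.8 = 2.249157339
Multiply by A:
X50 = 10.1 * 2.249157339
= 22.7165 cm


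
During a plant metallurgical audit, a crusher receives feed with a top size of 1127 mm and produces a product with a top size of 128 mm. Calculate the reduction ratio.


Reduction ratio = feed size / product size
= 1127 / 128
= 8.8047

8.8047


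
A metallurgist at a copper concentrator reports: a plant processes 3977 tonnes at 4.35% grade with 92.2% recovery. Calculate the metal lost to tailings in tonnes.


Total metal in feed:
= 3977 * 4.35 / 100 = 172.9995 tonnes
Metal recovered:
= 172.9995 * 92.2 / 100 = 159.505539 tonnes
Metal lost to tailings:
= 172.9995 - 159.505539
= 13.494 tonnes

13.494 tonnes


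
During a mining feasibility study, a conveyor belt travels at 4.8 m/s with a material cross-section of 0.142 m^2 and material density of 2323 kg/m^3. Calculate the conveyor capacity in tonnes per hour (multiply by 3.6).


Volumetric flow = speed * area
= 4.8 * 0.142 = 0.6816 m^3/s
Mass flow = volumetric * density
= 0.6816 * 2323 = 1583.3568 kg/s
Convert to t/h: multiply by 3.6
Capacity = 1583.3568 * 3.6
= 5700.0845 t/h

5700.0845 t/h


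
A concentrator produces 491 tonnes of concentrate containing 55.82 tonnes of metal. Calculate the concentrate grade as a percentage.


Grade = (metal in concentrate / concentrate mass) * 100
= (55.82 / 491) * 100
= 0.1136863544 * 100
= 11.3686%

11.3686%


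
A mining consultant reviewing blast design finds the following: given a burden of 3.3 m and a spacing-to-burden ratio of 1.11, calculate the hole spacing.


Spacing = burden * ratio
= 3.3 * 1.11
= 3.663 m

3.663 m


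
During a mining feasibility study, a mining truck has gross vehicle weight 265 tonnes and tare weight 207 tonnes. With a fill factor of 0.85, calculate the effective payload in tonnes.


Maximum payload = gross - tare
= 265 - 207 = 58 tonnes
Effective payload = max payload * fill factor
= 58 * 0.85
= 49.3 tonnes

49.3 tonnes


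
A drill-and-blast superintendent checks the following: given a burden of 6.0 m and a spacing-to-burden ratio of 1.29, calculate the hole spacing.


7.74 m

Spacing = burden * ratio
= 6.0 * 1.29
= 7.74 m


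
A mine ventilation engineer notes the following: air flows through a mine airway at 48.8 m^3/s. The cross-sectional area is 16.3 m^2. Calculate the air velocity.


Velocity = flow rate / cross-sectional area
= 48.8 / 16.3
= 2.9939 m/s

2.9939 m/s


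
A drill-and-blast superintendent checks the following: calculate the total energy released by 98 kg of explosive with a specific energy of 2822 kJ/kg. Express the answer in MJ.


276.556 MJ

Energy = mass * specific_energy / 1000
= 98 * 2822 / 1000
= 276556 / 1000
= 276.556 MJ


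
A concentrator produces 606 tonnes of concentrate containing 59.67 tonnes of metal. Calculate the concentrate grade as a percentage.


Grade = (metal in concentrate / concentrate mass) * 100
= (59.67 / 606) * 100
= 0.09846534653 * 100
= 9.8465%

9.8465%


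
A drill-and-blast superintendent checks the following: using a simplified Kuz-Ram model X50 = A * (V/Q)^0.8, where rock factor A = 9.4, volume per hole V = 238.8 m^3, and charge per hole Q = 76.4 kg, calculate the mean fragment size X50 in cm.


Compute V/Q:
V/Q = 238.8 / 76.4 = 3.12565445
Raise to the power 0.8:
(V/Q)^0.8 = 3.12565445^0.8 = 2.488586673
Multiply by A:
X50 = 9.4 * 2.488586673
= 23.3927 cm

23.3927 cm


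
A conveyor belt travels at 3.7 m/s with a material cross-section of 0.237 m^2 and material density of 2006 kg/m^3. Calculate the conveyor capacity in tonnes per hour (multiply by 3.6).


6332.621 t/h

Volumetric flow = speed * area
= 3.7 * 0.237 = 0.8769 m^3/s
Mass flow = volumetric * density
= 0.8769 * 2006 = 1759.0614 kg/s
Convert to t/h: multiply by 3.6
Capacity = 1759.0614 * 3.6
= 6332.621 t/h


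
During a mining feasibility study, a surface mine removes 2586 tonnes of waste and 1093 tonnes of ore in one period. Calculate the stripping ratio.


Stripping ratio = waste tonnage / ore tonnage
= 2586 / 1093
= 2.366

2.366


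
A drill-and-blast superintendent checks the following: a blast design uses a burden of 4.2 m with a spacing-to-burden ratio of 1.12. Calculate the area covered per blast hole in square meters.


19.7568 m^2

First, find the spacing:
Spacing = burden * ratio = 4.2 * 1.12
= 4.704 m
Then, calculate the area:
Area = burden * spacing = 4.2 * 4.704
= 19.7568 m^2


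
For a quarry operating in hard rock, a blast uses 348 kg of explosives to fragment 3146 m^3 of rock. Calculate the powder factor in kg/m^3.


0.1106 kg/m^3

Powder factor = explosive mass / rock volume
= 348 / 3146
= 0.1106 kg/m^3


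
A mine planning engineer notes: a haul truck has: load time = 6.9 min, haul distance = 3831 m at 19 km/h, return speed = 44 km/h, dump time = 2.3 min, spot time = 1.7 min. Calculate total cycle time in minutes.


28.222 min

Convert haul speed to m/min: 19 * 1000/60 = 316.6666667 m/min
Haul time = 3831 / 316.6666667 = 12.09789474 min
Convert return speed to m/min: 44 * 1000/60 = 733.3333333 m/min
Return time = 3831 / 733.3333333 = 5.224090909 min
Total cycle time:
= 6.9 + 12.09789474 + 2.3 + 5.224090909 + 1.7
= 28.222 min


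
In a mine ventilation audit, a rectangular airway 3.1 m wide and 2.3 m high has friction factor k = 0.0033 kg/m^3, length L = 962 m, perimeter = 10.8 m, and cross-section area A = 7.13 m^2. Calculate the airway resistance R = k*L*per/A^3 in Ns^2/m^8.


Compute the numerator:
k * L * per = 0.0033 * 962 * 10.8
= 34.28568
Compute the denominator:
A^3 = 7.13^3 = 362.467097
Resistance:
R = 34.28568 / 362.467097
= 0.0946 Ns^2/m^8

0.0946 Ns^2/m^8


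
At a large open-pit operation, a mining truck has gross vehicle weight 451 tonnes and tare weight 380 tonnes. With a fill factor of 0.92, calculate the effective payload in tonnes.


Maximum payload = gross - tare
= 451 - 380 = 71 tonnes
Effective payload = max payload * fill factor
= 71 * 0.92
= 65.32 tonnes

65.32 tonnes


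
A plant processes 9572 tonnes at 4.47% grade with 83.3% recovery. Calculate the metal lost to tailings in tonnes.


Total metal in feed:
= 9572 * 4.47 / 100 = 427.8684 tonnes
Metal recovered:
= 427.8684 * 83.3 / 100 = 356.4143772 tonnes
Metal lost to tailings:
= 427.8684 - 356.4143772
= 71.454 tonnes

71.454 tonnes


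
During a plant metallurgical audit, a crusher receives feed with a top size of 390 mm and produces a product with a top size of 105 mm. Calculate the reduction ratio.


3.7143

Reduction ratio = feed size / product size
= 390 / 105
= 3.7143


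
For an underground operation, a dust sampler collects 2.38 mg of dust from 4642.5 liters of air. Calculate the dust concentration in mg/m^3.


Convert liters to m^3: 1 m^3 = 1000 L
Concentration = mass / volume * 1000
= 2.38 / 4642.5 * 1000
= 0.0005126548196 * 1000
= 0.5127 mg/m^3

0.5127 mg/m^3


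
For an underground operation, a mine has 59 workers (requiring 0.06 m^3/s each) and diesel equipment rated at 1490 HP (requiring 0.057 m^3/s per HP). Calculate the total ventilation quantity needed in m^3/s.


88.47 m^3/s

Airflow for workers:
Q_people = 59 * 0.06 = 3.54 m^3/s
Airflow for diesel equipment:
Q_diesel = 1490 * 0.057 = 84.93 m^3/s
Total ventilation:
Q_total = 3.54 + 84.93
= 88.47 m^3/s


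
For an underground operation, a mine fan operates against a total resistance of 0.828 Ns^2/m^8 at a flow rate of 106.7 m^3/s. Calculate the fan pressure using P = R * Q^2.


9426.6889 Pa

Compute Q^2:
Q^2 = 106.7^2 = 11384.89
Compute pressure:
P = R * Q^2 = 0.828 * 11384.89
= 9426.6889 Pa


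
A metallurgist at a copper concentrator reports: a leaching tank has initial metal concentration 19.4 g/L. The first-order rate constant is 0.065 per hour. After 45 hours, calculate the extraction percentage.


Compute the exponent:
-k * t = -0.065 * 45 = -2.925
Remaining concentration:
C = 19.4 * exp(-2.925)
= 19.4 * 0.05366469191
= 1.041095023 g/L
Extracted = 19.4 - 1.041095023 = 18.35890498 g/L
Extraction % = 18.35890498 / 19.4 * 100
= 94.6335%

94.6335%


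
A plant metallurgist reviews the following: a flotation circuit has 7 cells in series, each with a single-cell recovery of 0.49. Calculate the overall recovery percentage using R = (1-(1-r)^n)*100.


Complement of single-cell recovery:
1 - r = 1 - 0.49 = 0.51
Raise to power n:
(1 - r)^7 = 0.51^7 = 0.008974106779
Overall recovery:
R = (1 - 0.008974106779) * 100
= 99.1026%

99.1026%


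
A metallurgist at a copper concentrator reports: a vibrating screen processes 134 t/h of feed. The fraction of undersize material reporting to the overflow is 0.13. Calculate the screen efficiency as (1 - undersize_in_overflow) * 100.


87.0%

Screen efficiency = (1 - fraction of undersize in overflow) * 100
= (1 - 0.13) * 100
= 0.87 * 100
= 87.0%


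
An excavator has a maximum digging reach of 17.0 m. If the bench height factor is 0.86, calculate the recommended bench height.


Bench height = reach * factor
= 17.0 * 0.86
= 14.62 m

14.62 m


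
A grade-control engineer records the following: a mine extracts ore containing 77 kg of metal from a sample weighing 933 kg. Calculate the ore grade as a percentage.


Ore grade = (metal mass / ore mass) * 100
= (77 / 933) * 100
= 0.08252947481 * 100
= 8.2529%

8.2529%


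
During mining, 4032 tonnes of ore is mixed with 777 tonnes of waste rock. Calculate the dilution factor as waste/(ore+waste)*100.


Total material = ore + waste
= 4032 + 777 = 4809 tonnes
Dilution = waste / total * 100
= 777 / 4809 * 100
= 0.1615720524 * 100
= 16.1572%

16.1572%


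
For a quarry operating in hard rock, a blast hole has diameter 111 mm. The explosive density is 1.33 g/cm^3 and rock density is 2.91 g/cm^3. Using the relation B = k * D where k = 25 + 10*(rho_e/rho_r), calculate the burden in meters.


First, compute k:
rho_e / rho_r = 1.33 / 2.91 = 0.4570446735
k = 25 + 10 * 0.4570446735 = 29.57044674
Then, compute burden:
B = k * D / 1000 = 29.57044674 * 111 / 1000
= 3282.319588 / 1000
= 3.2823 m

3.2823 m


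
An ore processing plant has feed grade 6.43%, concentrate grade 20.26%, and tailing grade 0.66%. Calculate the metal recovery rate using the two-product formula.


92.7573%

Using the two-product formula:
R = 100 * c * (f - t) / (f * (c - t))
Numerator = 100 * 20.26 * (6.43 - 0.66)
= 100 * 20.26 * 5.77
= 11690.02
Denominator = 6.43 * (20.26 - 0.66)
= 6.43 * 19.6
= 126.028
R = 11690.02 / 126.028
= 92.7573%


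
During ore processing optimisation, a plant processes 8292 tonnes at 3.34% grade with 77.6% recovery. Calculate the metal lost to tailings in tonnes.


62.0374 tonnes

Total metal in feed:
= 8292 * 3.34 / 100 = 276.9528 tonnes
Metal recovered:
= 276.9528 * 77.6 / 100 = 214.9153728 tonnes
Metal lost to tailings:
= 276.9528 - 214.9153728
= 62.0374 tonnes


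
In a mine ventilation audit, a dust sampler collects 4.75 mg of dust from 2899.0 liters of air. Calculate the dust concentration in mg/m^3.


Convert liters to m^3: 1 m^3 = 1000 L
Concentration = mass / volume * 1000
= 4.75 / 2899.0 * 1000
= 0.001638496033 * 1000
= 1.6385 mg/m^3

1.6385 mg/m^3


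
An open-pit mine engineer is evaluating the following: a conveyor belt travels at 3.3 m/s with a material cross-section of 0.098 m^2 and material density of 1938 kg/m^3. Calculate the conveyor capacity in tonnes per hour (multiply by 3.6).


Volumetric flow = speed * area
= 3.3 * 0.098 = 0.3234 m^3/s
Mass flow = volumetric * density
= 0.3234 * 1938 = 626.7492 kg/s
Convert to t/h: multiply by 3.6
Capacity = 626.7492 * 3.6
= 2256.2971 t/h

2256.2971 t/h


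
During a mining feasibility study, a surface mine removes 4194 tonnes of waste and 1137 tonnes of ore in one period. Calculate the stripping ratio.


Stripping ratio = waste tonnage / ore tonnage
= 4194 / 1137
= 3.6887

3.6887


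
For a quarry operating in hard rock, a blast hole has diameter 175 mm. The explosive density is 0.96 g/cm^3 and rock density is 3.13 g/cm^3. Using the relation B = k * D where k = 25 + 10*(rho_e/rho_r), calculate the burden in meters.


First, compute k:
rho_e / rho_r = 0.96 / 3.13 = 0.3067092652
k = 25 + 10 * 0.3067092652 = 28.06709265
Then, compute burden:
B = k * D / 1000 = 28.06709265 * 175 / 1000
= 4911.741214 / 1000
= 4.9117 m

4.9117 m
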